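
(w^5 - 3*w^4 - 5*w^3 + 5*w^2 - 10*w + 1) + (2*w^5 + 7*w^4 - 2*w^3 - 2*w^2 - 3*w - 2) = 3*w^5 + 4*w^4 - 7*w^3 + 3*w^2 - 13*w - 1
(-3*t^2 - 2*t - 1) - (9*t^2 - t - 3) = -12*t^2 - t + 2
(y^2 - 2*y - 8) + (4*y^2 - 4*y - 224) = 5*y^2 - 6*y - 232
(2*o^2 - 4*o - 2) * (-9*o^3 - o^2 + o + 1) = -18*o^5 + 34*o^4 + 24*o^3 - 6*o - 2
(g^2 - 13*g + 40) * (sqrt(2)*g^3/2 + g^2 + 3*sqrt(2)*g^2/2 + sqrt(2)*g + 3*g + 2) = sqrt(2)*g^5/2 - 5*sqrt(2)*g^4 + g^4 - 10*g^3 + 3*sqrt(2)*g^3/2 + 3*g^2 + 47*sqrt(2)*g^2 + 40*sqrt(2)*g + 94*g + 80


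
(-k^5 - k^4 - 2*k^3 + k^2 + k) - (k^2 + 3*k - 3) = -k^5 - k^4 - 2*k^3 - 2*k + 3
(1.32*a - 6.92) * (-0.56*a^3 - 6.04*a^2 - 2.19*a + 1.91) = -0.7392*a^4 - 4.0976*a^3 + 38.906*a^2 + 17.676*a - 13.2172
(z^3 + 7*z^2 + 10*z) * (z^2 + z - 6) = z^5 + 8*z^4 + 11*z^3 - 32*z^2 - 60*z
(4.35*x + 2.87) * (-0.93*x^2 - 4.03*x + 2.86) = -4.0455*x^3 - 20.1996*x^2 + 0.874899999999998*x + 8.2082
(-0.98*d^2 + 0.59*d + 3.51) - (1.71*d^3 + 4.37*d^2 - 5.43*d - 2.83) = -1.71*d^3 - 5.35*d^2 + 6.02*d + 6.34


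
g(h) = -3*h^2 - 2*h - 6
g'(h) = -6*h - 2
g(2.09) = -23.28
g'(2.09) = -14.54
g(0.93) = -10.45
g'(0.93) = -7.58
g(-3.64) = -38.47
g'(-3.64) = 19.84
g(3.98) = -61.48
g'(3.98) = -25.88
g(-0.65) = -5.97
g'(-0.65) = 1.90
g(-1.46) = -9.47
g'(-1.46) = 6.76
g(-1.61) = -10.56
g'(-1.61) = 7.66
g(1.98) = -21.72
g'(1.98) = -13.88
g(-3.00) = -27.00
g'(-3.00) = 16.00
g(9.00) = -267.00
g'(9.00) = -56.00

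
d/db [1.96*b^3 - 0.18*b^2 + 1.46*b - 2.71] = 5.88*b^2 - 0.36*b + 1.46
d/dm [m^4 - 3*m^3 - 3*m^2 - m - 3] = 4*m^3 - 9*m^2 - 6*m - 1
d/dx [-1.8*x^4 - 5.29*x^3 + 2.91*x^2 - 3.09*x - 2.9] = -7.2*x^3 - 15.87*x^2 + 5.82*x - 3.09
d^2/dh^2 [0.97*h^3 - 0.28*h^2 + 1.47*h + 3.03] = 5.82*h - 0.56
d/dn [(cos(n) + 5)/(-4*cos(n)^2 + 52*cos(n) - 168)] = (sin(n)^2 - 10*cos(n) + 106)*sin(n)/(4*(cos(n)^2 - 13*cos(n) + 42)^2)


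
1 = 1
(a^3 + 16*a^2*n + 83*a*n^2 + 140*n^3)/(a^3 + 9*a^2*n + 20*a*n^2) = (a + 7*n)/a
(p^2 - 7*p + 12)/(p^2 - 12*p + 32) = (p - 3)/(p - 8)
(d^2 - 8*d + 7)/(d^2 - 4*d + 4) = (d^2 - 8*d + 7)/(d^2 - 4*d + 4)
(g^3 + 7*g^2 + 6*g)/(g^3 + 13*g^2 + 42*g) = (g + 1)/(g + 7)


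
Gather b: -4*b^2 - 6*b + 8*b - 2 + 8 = -4*b^2 + 2*b + 6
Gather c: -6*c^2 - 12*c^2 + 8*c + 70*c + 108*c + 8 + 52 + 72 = -18*c^2 + 186*c + 132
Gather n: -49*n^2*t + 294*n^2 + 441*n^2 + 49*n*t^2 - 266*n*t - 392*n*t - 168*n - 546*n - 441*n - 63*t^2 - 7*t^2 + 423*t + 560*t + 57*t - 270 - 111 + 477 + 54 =n^2*(735 - 49*t) + n*(49*t^2 - 658*t - 1155) - 70*t^2 + 1040*t + 150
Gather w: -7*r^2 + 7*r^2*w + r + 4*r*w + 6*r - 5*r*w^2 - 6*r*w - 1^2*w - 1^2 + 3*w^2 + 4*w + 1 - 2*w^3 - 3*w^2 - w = -7*r^2 - 5*r*w^2 + 7*r - 2*w^3 + w*(7*r^2 - 2*r + 2)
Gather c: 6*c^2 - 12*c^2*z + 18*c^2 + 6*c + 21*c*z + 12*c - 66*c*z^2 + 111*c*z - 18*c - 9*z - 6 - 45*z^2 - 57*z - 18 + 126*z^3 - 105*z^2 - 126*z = c^2*(24 - 12*z) + c*(-66*z^2 + 132*z) + 126*z^3 - 150*z^2 - 192*z - 24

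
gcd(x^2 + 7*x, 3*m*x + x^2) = x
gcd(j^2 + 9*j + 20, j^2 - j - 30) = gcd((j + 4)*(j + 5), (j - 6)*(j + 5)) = j + 5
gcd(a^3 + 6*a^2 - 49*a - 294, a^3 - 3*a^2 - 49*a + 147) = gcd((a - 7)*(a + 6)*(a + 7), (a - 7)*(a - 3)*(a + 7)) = a^2 - 49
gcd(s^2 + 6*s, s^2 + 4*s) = s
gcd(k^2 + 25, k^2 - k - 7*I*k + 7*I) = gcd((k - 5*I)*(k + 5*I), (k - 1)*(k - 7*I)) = 1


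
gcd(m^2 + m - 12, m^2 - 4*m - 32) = m + 4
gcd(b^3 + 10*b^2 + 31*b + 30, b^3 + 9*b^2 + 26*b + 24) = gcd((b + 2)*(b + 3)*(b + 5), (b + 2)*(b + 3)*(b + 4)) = b^2 + 5*b + 6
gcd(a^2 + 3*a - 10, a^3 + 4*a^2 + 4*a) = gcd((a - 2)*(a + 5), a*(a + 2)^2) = 1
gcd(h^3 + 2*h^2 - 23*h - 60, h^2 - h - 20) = h^2 - h - 20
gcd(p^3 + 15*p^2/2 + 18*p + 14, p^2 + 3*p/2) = 1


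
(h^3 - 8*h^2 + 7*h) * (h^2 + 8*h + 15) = h^5 - 42*h^3 - 64*h^2 + 105*h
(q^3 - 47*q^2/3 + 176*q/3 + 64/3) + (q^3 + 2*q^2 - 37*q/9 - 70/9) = 2*q^3 - 41*q^2/3 + 491*q/9 + 122/9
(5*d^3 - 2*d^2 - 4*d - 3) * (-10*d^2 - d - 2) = -50*d^5 + 15*d^4 + 32*d^3 + 38*d^2 + 11*d + 6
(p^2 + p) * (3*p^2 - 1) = 3*p^4 + 3*p^3 - p^2 - p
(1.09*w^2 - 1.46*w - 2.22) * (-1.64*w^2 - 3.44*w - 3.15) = -1.7876*w^4 - 1.3552*w^3 + 5.2297*w^2 + 12.2358*w + 6.993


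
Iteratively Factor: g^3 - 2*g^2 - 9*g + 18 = (g + 3)*(g^2 - 5*g + 6) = (g - 3)*(g + 3)*(g - 2)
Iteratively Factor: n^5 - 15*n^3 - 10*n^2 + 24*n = (n + 2)*(n^4 - 2*n^3 - 11*n^2 + 12*n) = (n - 4)*(n + 2)*(n^3 + 2*n^2 - 3*n) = (n - 4)*(n - 1)*(n + 2)*(n^2 + 3*n) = (n - 4)*(n - 1)*(n + 2)*(n + 3)*(n)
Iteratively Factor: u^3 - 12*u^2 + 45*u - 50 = (u - 5)*(u^2 - 7*u + 10) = (u - 5)^2*(u - 2)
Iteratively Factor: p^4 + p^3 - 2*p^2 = (p)*(p^3 + p^2 - 2*p) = p*(p - 1)*(p^2 + 2*p) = p^2*(p - 1)*(p + 2)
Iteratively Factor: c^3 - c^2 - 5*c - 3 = (c + 1)*(c^2 - 2*c - 3) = (c - 3)*(c + 1)*(c + 1)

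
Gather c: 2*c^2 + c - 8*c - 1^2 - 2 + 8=2*c^2 - 7*c + 5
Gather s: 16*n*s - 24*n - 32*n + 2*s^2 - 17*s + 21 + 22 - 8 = -56*n + 2*s^2 + s*(16*n - 17) + 35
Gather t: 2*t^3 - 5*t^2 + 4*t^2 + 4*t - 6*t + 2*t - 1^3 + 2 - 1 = 2*t^3 - t^2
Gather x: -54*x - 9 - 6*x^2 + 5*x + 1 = -6*x^2 - 49*x - 8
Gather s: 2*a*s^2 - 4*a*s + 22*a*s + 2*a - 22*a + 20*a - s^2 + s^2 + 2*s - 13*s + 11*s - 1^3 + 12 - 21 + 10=2*a*s^2 + 18*a*s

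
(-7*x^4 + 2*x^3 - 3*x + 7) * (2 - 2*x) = 14*x^5 - 18*x^4 + 4*x^3 + 6*x^2 - 20*x + 14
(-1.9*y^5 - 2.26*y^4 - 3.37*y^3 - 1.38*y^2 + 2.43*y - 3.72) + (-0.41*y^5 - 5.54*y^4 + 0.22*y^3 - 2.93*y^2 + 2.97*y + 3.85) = -2.31*y^5 - 7.8*y^4 - 3.15*y^3 - 4.31*y^2 + 5.4*y + 0.13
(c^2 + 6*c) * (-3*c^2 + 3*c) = -3*c^4 - 15*c^3 + 18*c^2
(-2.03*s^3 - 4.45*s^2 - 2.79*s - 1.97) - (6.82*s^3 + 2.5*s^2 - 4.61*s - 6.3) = -8.85*s^3 - 6.95*s^2 + 1.82*s + 4.33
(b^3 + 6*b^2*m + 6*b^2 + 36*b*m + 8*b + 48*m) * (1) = b^3 + 6*b^2*m + 6*b^2 + 36*b*m + 8*b + 48*m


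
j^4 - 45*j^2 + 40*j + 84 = (j - 6)*(j - 2)*(j + 1)*(j + 7)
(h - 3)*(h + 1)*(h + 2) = h^3 - 7*h - 6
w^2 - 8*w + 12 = (w - 6)*(w - 2)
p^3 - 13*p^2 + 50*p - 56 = (p - 7)*(p - 4)*(p - 2)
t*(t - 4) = t^2 - 4*t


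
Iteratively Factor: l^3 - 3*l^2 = (l)*(l^2 - 3*l) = l^2*(l - 3)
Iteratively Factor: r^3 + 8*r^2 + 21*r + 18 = (r + 2)*(r^2 + 6*r + 9) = (r + 2)*(r + 3)*(r + 3)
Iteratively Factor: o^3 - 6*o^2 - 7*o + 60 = (o - 4)*(o^2 - 2*o - 15) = (o - 5)*(o - 4)*(o + 3)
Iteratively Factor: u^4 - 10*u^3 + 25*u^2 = (u - 5)*(u^3 - 5*u^2) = u*(u - 5)*(u^2 - 5*u) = u*(u - 5)^2*(u)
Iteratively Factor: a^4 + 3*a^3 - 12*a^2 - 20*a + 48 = (a + 4)*(a^3 - a^2 - 8*a + 12) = (a - 2)*(a + 4)*(a^2 + a - 6) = (a - 2)*(a + 3)*(a + 4)*(a - 2)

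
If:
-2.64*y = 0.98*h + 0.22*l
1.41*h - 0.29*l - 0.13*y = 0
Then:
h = -1.23990578734859*y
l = -6.47678331090175*y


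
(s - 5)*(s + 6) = s^2 + s - 30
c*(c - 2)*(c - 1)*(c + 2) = c^4 - c^3 - 4*c^2 + 4*c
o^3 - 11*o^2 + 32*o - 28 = (o - 7)*(o - 2)^2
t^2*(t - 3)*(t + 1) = t^4 - 2*t^3 - 3*t^2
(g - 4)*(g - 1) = g^2 - 5*g + 4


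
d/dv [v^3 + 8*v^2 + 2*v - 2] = 3*v^2 + 16*v + 2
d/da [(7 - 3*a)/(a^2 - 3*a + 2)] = (3*a^2 - 14*a + 15)/(a^4 - 6*a^3 + 13*a^2 - 12*a + 4)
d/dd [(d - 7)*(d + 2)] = 2*d - 5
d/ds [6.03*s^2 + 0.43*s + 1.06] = 12.06*s + 0.43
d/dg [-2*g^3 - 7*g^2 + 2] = 2*g*(-3*g - 7)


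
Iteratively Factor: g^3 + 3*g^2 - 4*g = (g + 4)*(g^2 - g) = (g - 1)*(g + 4)*(g)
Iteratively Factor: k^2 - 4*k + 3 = (k - 1)*(k - 3)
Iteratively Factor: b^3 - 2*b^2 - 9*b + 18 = (b - 2)*(b^2 - 9) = (b - 3)*(b - 2)*(b + 3)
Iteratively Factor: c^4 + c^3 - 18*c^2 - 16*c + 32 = (c + 4)*(c^3 - 3*c^2 - 6*c + 8) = (c - 4)*(c + 4)*(c^2 + c - 2) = (c - 4)*(c - 1)*(c + 4)*(c + 2)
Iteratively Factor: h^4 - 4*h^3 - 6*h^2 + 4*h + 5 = (h - 1)*(h^3 - 3*h^2 - 9*h - 5) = (h - 1)*(h + 1)*(h^2 - 4*h - 5) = (h - 1)*(h + 1)^2*(h - 5)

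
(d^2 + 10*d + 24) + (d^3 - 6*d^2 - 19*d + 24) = d^3 - 5*d^2 - 9*d + 48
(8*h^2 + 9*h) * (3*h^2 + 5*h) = 24*h^4 + 67*h^3 + 45*h^2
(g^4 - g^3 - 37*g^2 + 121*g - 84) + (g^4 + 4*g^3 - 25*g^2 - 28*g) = 2*g^4 + 3*g^3 - 62*g^2 + 93*g - 84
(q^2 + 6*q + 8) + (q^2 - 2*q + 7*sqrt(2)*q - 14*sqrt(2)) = 2*q^2 + 4*q + 7*sqrt(2)*q - 14*sqrt(2) + 8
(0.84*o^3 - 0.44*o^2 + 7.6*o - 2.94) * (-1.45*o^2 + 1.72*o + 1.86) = -1.218*o^5 + 2.0828*o^4 - 10.2144*o^3 + 16.5166*o^2 + 9.0792*o - 5.4684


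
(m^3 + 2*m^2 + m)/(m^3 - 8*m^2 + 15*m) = (m^2 + 2*m + 1)/(m^2 - 8*m + 15)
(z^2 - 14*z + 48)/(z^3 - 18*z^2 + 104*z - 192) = 1/(z - 4)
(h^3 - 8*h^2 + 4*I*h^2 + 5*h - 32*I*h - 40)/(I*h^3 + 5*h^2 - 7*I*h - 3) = (-I*h^2 + h*(5 + 8*I) - 40)/(h^2 - 4*I*h - 3)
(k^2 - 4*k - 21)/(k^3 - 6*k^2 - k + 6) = (k^2 - 4*k - 21)/(k^3 - 6*k^2 - k + 6)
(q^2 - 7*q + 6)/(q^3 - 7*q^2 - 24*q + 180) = (q - 1)/(q^2 - q - 30)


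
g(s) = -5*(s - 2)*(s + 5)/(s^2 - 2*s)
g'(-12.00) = 0.17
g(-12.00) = -2.92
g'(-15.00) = 0.11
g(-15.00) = -3.33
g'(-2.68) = 3.48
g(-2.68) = 4.33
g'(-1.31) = 14.57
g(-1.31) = 14.08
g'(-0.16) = 976.56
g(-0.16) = 151.25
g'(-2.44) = 4.20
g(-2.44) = 5.25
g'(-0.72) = 48.23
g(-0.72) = 29.72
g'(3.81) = 1.72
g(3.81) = -11.56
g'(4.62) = 1.17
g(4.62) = -10.41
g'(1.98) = 6.38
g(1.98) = -17.63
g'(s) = -5*(2 - 2*s)*(s - 2)*(s + 5)/(s^2 - 2*s)^2 - 5*(s - 2)/(s^2 - 2*s) - 5*(s + 5)/(s^2 - 2*s) = 25/s^2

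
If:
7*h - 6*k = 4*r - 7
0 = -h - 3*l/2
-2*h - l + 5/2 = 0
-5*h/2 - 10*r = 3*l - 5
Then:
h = 15/8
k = 37/12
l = -5/4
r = 13/32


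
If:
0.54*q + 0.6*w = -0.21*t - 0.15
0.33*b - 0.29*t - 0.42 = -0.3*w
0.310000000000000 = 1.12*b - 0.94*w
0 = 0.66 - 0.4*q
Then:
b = -0.39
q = 1.65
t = -2.70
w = -0.79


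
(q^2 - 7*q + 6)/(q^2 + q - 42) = (q - 1)/(q + 7)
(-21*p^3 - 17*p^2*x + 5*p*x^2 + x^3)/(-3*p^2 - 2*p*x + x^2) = 7*p + x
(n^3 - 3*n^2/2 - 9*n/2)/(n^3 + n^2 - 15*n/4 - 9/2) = 2*n*(n - 3)/(2*n^2 - n - 6)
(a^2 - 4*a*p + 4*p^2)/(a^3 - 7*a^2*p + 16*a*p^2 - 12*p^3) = 1/(a - 3*p)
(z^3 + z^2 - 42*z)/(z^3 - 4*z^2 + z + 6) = z*(z^2 + z - 42)/(z^3 - 4*z^2 + z + 6)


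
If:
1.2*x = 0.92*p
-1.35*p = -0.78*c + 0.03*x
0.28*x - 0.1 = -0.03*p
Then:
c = 0.72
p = 0.41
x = 0.31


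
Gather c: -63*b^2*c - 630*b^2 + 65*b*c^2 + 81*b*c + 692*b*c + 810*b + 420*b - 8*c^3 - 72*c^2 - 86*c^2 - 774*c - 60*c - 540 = -630*b^2 + 1230*b - 8*c^3 + c^2*(65*b - 158) + c*(-63*b^2 + 773*b - 834) - 540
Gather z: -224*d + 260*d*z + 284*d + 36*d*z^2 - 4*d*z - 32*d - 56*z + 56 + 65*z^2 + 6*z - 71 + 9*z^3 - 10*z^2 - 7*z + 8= 28*d + 9*z^3 + z^2*(36*d + 55) + z*(256*d - 57) - 7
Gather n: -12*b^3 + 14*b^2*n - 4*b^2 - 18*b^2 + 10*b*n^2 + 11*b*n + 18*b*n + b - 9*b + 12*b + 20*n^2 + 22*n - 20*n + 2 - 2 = -12*b^3 - 22*b^2 + 4*b + n^2*(10*b + 20) + n*(14*b^2 + 29*b + 2)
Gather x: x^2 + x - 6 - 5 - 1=x^2 + x - 12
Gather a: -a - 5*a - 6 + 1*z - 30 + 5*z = -6*a + 6*z - 36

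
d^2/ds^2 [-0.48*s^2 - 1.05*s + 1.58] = -0.960000000000000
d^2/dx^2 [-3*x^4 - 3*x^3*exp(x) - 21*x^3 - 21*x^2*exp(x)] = -3*x^3*exp(x) - 39*x^2*exp(x) - 36*x^2 - 102*x*exp(x) - 126*x - 42*exp(x)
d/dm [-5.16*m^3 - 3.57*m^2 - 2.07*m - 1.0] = -15.48*m^2 - 7.14*m - 2.07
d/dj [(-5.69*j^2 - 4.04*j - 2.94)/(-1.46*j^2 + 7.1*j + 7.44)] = (-46.2974*j^2 - 93.252*j - 9.1836)/(2.1316*j^4 - 20.732*j^3 + 28.6852*j^2 + 105.648*j + 55.3536)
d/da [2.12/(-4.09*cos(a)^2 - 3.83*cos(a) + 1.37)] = -(17.3416*cos(a) + 8.1196)*sin(a)/(4.09*cos(a)^2 + 3.83*cos(a) - 1.37)^2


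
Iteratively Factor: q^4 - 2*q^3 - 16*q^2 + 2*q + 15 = (q + 1)*(q^3 - 3*q^2 - 13*q + 15) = (q - 1)*(q + 1)*(q^2 - 2*q - 15) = (q - 5)*(q - 1)*(q + 1)*(q + 3)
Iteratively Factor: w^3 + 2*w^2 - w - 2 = (w + 2)*(w^2 - 1) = (w - 1)*(w + 2)*(w + 1)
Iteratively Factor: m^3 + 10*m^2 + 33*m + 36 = (m + 3)*(m^2 + 7*m + 12) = (m + 3)*(m + 4)*(m + 3)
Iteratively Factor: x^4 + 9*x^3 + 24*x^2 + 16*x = (x + 4)*(x^3 + 5*x^2 + 4*x) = x*(x + 4)*(x^2 + 5*x + 4) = x*(x + 4)^2*(x + 1)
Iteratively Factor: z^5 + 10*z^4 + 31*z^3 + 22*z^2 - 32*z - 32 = (z - 1)*(z^4 + 11*z^3 + 42*z^2 + 64*z + 32) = (z - 1)*(z + 4)*(z^3 + 7*z^2 + 14*z + 8) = (z - 1)*(z + 2)*(z + 4)*(z^2 + 5*z + 4) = (z - 1)*(z + 2)*(z + 4)^2*(z + 1)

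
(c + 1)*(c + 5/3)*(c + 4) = c^3 + 20*c^2/3 + 37*c/3 + 20/3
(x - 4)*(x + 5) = x^2 + x - 20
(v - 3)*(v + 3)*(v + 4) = v^3 + 4*v^2 - 9*v - 36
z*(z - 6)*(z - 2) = z^3 - 8*z^2 + 12*z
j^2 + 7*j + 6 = (j + 1)*(j + 6)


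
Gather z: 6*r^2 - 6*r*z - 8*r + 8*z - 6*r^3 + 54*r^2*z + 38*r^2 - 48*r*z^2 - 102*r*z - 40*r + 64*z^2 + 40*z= -6*r^3 + 44*r^2 - 48*r + z^2*(64 - 48*r) + z*(54*r^2 - 108*r + 48)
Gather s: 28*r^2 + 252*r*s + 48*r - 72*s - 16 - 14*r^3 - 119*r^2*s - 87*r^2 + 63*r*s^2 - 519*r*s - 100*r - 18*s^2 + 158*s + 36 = -14*r^3 - 59*r^2 - 52*r + s^2*(63*r - 18) + s*(-119*r^2 - 267*r + 86) + 20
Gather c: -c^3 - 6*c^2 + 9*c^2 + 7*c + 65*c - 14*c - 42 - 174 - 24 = -c^3 + 3*c^2 + 58*c - 240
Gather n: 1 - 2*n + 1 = 2 - 2*n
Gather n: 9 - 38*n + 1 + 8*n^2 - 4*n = 8*n^2 - 42*n + 10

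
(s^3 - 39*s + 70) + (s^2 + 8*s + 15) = s^3 + s^2 - 31*s + 85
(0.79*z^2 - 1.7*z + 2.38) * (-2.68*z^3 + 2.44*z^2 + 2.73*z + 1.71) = -2.1172*z^5 + 6.4836*z^4 - 8.3697*z^3 + 2.5171*z^2 + 3.5904*z + 4.0698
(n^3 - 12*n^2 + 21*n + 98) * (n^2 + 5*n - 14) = n^5 - 7*n^4 - 53*n^3 + 371*n^2 + 196*n - 1372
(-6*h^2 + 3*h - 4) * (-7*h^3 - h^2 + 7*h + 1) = 42*h^5 - 15*h^4 - 17*h^3 + 19*h^2 - 25*h - 4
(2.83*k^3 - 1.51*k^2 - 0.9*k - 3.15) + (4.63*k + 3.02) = 2.83*k^3 - 1.51*k^2 + 3.73*k - 0.13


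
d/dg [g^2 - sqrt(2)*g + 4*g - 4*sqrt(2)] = 2*g - sqrt(2) + 4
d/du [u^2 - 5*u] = 2*u - 5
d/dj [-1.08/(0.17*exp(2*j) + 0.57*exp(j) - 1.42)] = (0.3672*exp(j) + 0.6156)*exp(j)/(0.17*exp(2*j) + 0.57*exp(j) - 1.42)^2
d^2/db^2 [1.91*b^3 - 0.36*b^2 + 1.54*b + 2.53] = 11.46*b - 0.72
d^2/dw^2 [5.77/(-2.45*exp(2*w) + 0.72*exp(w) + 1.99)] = (5.77*(4.9*exp(w) - 0.72)*(9.8*exp(w) - 1.44)*exp(w) + (56.546*exp(w) - 4.1544)*(-2.45*exp(2*w) + 0.72*exp(w) + 1.99))*exp(w)/(-2.45*exp(2*w) + 0.72*exp(w) + 1.99)^3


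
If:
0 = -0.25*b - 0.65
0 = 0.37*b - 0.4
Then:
No Solution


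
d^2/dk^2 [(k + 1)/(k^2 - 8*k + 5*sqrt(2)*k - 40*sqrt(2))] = 2*((k + 1)*(2*k - 8 + 5*sqrt(2))^2 + (-3*k - 5*sqrt(2) + 7)*(k^2 - 8*k + 5*sqrt(2)*k - 40*sqrt(2)))/(k^2 - 8*k + 5*sqrt(2)*k - 40*sqrt(2))^3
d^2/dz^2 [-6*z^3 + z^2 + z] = 2 - 36*z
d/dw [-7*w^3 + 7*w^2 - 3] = 7*w*(2 - 3*w)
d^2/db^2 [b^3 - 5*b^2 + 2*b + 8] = 6*b - 10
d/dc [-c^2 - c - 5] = -2*c - 1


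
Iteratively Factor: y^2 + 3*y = (y + 3)*(y)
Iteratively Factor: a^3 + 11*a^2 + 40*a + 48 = (a + 3)*(a^2 + 8*a + 16) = (a + 3)*(a + 4)*(a + 4)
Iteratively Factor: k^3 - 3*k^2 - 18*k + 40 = (k - 2)*(k^2 - k - 20) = (k - 2)*(k + 4)*(k - 5)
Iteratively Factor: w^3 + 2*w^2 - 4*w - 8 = (w + 2)*(w^2 - 4) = (w + 2)^2*(w - 2)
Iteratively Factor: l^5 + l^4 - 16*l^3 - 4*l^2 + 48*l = (l - 2)*(l^4 + 3*l^3 - 10*l^2 - 24*l) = (l - 2)*(l + 2)*(l^3 + l^2 - 12*l) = (l - 2)*(l + 2)*(l + 4)*(l^2 - 3*l) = (l - 3)*(l - 2)*(l + 2)*(l + 4)*(l)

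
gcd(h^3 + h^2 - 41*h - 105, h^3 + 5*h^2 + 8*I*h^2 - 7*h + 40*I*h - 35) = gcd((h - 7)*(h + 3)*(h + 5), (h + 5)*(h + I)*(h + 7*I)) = h + 5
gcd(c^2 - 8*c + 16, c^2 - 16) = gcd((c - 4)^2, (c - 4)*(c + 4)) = c - 4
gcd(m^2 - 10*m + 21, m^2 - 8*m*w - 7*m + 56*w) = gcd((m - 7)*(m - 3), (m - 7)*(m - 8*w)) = m - 7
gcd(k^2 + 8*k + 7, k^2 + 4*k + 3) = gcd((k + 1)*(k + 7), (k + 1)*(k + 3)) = k + 1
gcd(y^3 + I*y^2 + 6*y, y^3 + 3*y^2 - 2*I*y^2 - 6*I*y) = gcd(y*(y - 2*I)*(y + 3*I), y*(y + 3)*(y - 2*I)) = y^2 - 2*I*y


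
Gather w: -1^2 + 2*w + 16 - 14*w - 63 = -12*w - 48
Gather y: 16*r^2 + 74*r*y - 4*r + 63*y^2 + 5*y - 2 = 16*r^2 - 4*r + 63*y^2 + y*(74*r + 5) - 2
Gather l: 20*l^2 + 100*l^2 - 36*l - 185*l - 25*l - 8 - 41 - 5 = 120*l^2 - 246*l - 54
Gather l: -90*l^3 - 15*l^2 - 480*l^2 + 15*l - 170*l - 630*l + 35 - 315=-90*l^3 - 495*l^2 - 785*l - 280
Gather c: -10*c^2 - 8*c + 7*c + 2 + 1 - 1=-10*c^2 - c + 2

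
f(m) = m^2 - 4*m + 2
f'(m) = 2*m - 4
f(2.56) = -1.69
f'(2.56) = 1.12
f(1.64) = -1.87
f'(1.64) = -0.72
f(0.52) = 0.19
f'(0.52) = -2.96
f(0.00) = 2.00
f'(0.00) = -4.00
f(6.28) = 16.32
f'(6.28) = 8.56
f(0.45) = 0.40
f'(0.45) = -3.10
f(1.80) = -1.96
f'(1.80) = -0.40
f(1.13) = -1.24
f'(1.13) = -1.74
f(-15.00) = 287.00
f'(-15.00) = -34.00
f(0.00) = 2.00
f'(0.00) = -4.00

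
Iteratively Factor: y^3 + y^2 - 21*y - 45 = (y + 3)*(y^2 - 2*y - 15) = (y + 3)^2*(y - 5)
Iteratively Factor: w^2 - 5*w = (w - 5)*(w)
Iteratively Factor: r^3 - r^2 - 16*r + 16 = (r + 4)*(r^2 - 5*r + 4) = (r - 1)*(r + 4)*(r - 4)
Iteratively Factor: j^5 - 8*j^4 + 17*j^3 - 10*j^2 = (j)*(j^4 - 8*j^3 + 17*j^2 - 10*j) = j*(j - 1)*(j^3 - 7*j^2 + 10*j) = j*(j - 5)*(j - 1)*(j^2 - 2*j) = j*(j - 5)*(j - 2)*(j - 1)*(j)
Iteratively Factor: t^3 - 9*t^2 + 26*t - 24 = (t - 3)*(t^2 - 6*t + 8) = (t - 3)*(t - 2)*(t - 4)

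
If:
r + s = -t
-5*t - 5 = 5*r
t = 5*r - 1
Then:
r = 0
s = 1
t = -1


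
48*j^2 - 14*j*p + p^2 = (-8*j + p)*(-6*j + p)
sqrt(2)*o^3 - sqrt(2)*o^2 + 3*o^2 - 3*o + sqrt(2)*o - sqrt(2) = (o - 1)*(o + sqrt(2))*(sqrt(2)*o + 1)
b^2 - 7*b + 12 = (b - 4)*(b - 3)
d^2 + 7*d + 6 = (d + 1)*(d + 6)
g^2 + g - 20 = (g - 4)*(g + 5)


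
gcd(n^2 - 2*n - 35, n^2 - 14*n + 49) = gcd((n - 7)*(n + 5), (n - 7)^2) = n - 7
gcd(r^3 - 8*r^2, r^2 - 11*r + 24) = r - 8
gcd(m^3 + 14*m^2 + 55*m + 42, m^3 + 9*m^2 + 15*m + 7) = m^2 + 8*m + 7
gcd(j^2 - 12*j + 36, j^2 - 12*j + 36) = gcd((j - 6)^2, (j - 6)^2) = j^2 - 12*j + 36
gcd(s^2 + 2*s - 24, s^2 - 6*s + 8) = s - 4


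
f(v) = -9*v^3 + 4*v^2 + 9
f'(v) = -27*v^2 + 8*v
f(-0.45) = 10.63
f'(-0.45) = -9.07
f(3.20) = -244.95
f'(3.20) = -250.88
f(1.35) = -5.85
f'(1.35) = -38.41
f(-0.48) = 10.92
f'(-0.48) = -10.06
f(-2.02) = 99.50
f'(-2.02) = -126.33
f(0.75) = 7.45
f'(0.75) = -9.19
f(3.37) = -290.03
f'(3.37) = -279.68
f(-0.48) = 10.92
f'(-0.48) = -10.06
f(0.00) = 9.00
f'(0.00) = 0.00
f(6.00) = -1791.00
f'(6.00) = -924.00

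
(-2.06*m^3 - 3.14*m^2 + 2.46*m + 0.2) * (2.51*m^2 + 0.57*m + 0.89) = -5.1706*m^5 - 9.0556*m^4 + 2.5514*m^3 - 0.8904*m^2 + 2.3034*m + 0.178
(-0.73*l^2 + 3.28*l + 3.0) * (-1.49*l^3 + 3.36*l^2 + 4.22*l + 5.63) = 1.0877*l^5 - 7.34*l^4 + 3.4702*l^3 + 19.8117*l^2 + 31.1264*l + 16.89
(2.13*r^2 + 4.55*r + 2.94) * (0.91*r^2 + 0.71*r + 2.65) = 1.9383*r^4 + 5.6528*r^3 + 11.5504*r^2 + 14.1449*r + 7.791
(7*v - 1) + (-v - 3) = 6*v - 4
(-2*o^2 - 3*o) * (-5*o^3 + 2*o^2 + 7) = 10*o^5 + 11*o^4 - 6*o^3 - 14*o^2 - 21*o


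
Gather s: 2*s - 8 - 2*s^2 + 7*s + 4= -2*s^2 + 9*s - 4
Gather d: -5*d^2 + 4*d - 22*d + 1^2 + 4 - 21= -5*d^2 - 18*d - 16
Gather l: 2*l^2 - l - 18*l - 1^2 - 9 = 2*l^2 - 19*l - 10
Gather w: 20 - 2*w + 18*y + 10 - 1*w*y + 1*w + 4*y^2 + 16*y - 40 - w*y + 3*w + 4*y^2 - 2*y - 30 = w*(2 - 2*y) + 8*y^2 + 32*y - 40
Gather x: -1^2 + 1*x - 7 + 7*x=8*x - 8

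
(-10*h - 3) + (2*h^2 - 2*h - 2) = 2*h^2 - 12*h - 5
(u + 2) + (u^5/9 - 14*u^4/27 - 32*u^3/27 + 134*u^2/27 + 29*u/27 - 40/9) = u^5/9 - 14*u^4/27 - 32*u^3/27 + 134*u^2/27 + 56*u/27 - 22/9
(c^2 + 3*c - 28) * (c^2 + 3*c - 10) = c^4 + 6*c^3 - 29*c^2 - 114*c + 280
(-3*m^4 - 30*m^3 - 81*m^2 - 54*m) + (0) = -3*m^4 - 30*m^3 - 81*m^2 - 54*m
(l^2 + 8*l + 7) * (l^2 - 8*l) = l^4 - 57*l^2 - 56*l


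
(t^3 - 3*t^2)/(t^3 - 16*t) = t*(t - 3)/(t^2 - 16)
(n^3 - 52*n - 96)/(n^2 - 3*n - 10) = (n^2 - 2*n - 48)/(n - 5)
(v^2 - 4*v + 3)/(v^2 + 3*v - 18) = (v - 1)/(v + 6)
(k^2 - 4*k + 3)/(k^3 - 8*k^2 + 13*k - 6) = (k - 3)/(k^2 - 7*k + 6)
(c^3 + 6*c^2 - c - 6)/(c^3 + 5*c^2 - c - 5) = (c + 6)/(c + 5)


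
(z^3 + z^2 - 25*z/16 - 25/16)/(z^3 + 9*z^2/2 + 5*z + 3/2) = (16*z^2 - 25)/(8*(2*z^2 + 7*z + 3))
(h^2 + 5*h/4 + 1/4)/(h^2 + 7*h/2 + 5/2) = (4*h + 1)/(2*(2*h + 5))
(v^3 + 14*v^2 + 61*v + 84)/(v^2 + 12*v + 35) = (v^2 + 7*v + 12)/(v + 5)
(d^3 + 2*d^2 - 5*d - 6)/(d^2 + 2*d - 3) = (d^2 - d - 2)/(d - 1)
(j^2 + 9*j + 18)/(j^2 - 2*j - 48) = (j + 3)/(j - 8)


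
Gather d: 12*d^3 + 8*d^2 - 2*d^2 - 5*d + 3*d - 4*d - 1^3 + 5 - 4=12*d^3 + 6*d^2 - 6*d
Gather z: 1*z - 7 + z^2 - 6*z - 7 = z^2 - 5*z - 14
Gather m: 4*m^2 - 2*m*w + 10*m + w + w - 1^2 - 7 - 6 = 4*m^2 + m*(10 - 2*w) + 2*w - 14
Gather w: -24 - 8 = -32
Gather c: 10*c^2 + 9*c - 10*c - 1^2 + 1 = 10*c^2 - c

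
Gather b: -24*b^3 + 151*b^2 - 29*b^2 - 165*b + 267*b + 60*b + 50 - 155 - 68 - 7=-24*b^3 + 122*b^2 + 162*b - 180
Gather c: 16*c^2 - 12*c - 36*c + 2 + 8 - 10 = 16*c^2 - 48*c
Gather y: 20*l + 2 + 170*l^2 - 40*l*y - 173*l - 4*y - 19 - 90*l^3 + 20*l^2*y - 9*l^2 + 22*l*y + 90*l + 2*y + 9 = -90*l^3 + 161*l^2 - 63*l + y*(20*l^2 - 18*l - 2) - 8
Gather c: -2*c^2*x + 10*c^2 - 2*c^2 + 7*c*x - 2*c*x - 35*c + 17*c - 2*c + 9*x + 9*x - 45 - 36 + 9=c^2*(8 - 2*x) + c*(5*x - 20) + 18*x - 72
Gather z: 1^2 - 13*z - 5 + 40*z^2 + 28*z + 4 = 40*z^2 + 15*z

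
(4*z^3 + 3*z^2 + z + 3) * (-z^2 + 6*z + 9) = -4*z^5 + 21*z^4 + 53*z^3 + 30*z^2 + 27*z + 27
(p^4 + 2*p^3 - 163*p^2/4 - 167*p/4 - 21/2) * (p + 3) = p^5 + 5*p^4 - 139*p^3/4 - 164*p^2 - 543*p/4 - 63/2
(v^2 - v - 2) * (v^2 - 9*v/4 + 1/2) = v^4 - 13*v^3/4 + 3*v^2/4 + 4*v - 1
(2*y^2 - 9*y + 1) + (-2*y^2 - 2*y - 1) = -11*y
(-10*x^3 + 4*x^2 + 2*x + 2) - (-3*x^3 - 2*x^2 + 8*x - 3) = -7*x^3 + 6*x^2 - 6*x + 5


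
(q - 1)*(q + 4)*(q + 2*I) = q^3 + 3*q^2 + 2*I*q^2 - 4*q + 6*I*q - 8*I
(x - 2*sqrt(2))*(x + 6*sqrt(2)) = x^2 + 4*sqrt(2)*x - 24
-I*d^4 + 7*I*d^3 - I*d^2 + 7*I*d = d*(d - 7)*(d - I)*(-I*d + 1)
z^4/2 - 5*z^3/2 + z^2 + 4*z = z*(z/2 + 1/2)*(z - 4)*(z - 2)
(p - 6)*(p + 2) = p^2 - 4*p - 12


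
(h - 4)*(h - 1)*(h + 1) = h^3 - 4*h^2 - h + 4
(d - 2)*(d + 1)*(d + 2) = d^3 + d^2 - 4*d - 4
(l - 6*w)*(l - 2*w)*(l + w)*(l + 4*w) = l^4 - 3*l^3*w - 24*l^2*w^2 + 28*l*w^3 + 48*w^4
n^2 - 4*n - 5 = (n - 5)*(n + 1)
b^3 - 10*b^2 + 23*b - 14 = (b - 7)*(b - 2)*(b - 1)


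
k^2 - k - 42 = (k - 7)*(k + 6)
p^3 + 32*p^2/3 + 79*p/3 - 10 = (p - 1/3)*(p + 5)*(p + 6)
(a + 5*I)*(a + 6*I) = a^2 + 11*I*a - 30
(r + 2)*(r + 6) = r^2 + 8*r + 12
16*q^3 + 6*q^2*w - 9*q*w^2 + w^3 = (-8*q + w)*(-2*q + w)*(q + w)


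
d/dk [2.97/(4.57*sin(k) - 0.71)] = -13.5729*cos(k)/(4.57*sin(k) - 0.71)^2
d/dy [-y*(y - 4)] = 4 - 2*y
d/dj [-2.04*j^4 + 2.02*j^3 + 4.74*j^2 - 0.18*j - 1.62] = -8.16*j^3 + 6.06*j^2 + 9.48*j - 0.18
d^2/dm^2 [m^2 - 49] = 2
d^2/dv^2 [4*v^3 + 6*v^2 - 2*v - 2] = 24*v + 12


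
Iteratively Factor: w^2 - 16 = (w - 4)*(w + 4)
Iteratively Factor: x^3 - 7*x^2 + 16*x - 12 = (x - 2)*(x^2 - 5*x + 6) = (x - 3)*(x - 2)*(x - 2)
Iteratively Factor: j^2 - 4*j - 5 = (j + 1)*(j - 5)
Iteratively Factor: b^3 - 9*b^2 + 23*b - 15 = (b - 1)*(b^2 - 8*b + 15) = (b - 5)*(b - 1)*(b - 3)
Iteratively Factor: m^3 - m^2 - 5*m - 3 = (m + 1)*(m^2 - 2*m - 3) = (m - 3)*(m + 1)*(m + 1)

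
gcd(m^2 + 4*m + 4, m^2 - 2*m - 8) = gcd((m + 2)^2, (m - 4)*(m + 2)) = m + 2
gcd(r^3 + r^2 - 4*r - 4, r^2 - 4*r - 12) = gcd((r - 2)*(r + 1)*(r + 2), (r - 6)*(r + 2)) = r + 2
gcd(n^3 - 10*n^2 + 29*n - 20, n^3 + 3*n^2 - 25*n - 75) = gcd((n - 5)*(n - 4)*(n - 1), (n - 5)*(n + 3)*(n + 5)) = n - 5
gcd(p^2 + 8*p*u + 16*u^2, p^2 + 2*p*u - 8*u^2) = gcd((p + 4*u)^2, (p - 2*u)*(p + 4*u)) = p + 4*u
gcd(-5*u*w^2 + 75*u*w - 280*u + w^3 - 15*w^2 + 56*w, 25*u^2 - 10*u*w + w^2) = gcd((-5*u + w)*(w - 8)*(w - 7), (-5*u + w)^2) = 5*u - w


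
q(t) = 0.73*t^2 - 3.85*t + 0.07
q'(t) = 1.46*t - 3.85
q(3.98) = -3.69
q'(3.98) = 1.96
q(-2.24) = 12.36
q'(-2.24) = -7.12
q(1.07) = -3.21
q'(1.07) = -2.29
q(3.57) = -4.37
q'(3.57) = 1.36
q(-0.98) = 4.54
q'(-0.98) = -5.28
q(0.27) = -0.92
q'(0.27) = -3.46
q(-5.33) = 41.33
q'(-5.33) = -11.63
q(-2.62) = 15.17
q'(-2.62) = -7.68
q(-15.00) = 222.07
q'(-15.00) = -25.75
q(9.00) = 24.55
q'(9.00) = 9.29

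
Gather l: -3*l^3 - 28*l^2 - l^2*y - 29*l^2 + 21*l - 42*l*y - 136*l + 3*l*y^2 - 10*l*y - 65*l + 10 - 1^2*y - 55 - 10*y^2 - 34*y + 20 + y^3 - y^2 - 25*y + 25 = -3*l^3 + l^2*(-y - 57) + l*(3*y^2 - 52*y - 180) + y^3 - 11*y^2 - 60*y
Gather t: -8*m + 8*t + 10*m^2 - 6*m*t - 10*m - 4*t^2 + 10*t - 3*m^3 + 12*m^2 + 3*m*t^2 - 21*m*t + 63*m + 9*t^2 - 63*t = -3*m^3 + 22*m^2 + 45*m + t^2*(3*m + 5) + t*(-27*m - 45)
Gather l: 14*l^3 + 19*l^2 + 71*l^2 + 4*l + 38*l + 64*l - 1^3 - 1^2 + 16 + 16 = 14*l^3 + 90*l^2 + 106*l + 30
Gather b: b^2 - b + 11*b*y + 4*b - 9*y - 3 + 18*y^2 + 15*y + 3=b^2 + b*(11*y + 3) + 18*y^2 + 6*y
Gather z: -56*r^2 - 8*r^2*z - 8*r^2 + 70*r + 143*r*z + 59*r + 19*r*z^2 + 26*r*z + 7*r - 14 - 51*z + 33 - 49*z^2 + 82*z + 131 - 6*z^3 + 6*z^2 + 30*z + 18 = -64*r^2 + 136*r - 6*z^3 + z^2*(19*r - 43) + z*(-8*r^2 + 169*r + 61) + 168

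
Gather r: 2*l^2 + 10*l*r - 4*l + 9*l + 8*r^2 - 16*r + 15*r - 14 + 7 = 2*l^2 + 5*l + 8*r^2 + r*(10*l - 1) - 7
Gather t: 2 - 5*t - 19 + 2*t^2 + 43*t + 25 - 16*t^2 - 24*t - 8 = -14*t^2 + 14*t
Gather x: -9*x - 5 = -9*x - 5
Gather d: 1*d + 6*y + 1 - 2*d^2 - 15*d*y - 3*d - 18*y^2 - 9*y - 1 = -2*d^2 + d*(-15*y - 2) - 18*y^2 - 3*y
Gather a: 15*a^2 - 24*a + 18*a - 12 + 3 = 15*a^2 - 6*a - 9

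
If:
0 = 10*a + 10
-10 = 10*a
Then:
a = -1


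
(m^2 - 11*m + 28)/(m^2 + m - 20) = (m - 7)/(m + 5)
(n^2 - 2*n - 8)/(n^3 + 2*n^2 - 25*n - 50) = (n - 4)/(n^2 - 25)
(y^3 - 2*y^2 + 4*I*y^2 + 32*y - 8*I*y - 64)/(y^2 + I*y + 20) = (y^2 + y*(-2 + 8*I) - 16*I)/(y + 5*I)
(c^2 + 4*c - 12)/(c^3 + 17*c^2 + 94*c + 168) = (c - 2)/(c^2 + 11*c + 28)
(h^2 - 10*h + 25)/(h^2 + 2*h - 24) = (h^2 - 10*h + 25)/(h^2 + 2*h - 24)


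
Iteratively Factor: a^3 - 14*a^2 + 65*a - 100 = (a - 4)*(a^2 - 10*a + 25) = (a - 5)*(a - 4)*(a - 5)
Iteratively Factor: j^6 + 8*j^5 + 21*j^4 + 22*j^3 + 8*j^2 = (j + 1)*(j^5 + 7*j^4 + 14*j^3 + 8*j^2) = j*(j + 1)*(j^4 + 7*j^3 + 14*j^2 + 8*j) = j*(j + 1)*(j + 4)*(j^3 + 3*j^2 + 2*j) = j*(j + 1)^2*(j + 4)*(j^2 + 2*j) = j^2*(j + 1)^2*(j + 4)*(j + 2)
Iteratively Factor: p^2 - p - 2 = (p - 2)*(p + 1)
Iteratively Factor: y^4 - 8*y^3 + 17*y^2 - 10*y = (y - 1)*(y^3 - 7*y^2 + 10*y) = (y - 5)*(y - 1)*(y^2 - 2*y) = y*(y - 5)*(y - 1)*(y - 2)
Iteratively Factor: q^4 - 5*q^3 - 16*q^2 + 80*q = (q - 5)*(q^3 - 16*q) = (q - 5)*(q + 4)*(q^2 - 4*q) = q*(q - 5)*(q + 4)*(q - 4)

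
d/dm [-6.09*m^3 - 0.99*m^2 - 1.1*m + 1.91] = -18.27*m^2 - 1.98*m - 1.1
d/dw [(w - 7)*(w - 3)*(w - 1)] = 3*w^2 - 22*w + 31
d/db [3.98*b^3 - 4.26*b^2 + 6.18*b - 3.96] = 11.94*b^2 - 8.52*b + 6.18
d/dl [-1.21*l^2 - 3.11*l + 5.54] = -2.42*l - 3.11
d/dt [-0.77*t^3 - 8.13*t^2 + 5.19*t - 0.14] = -2.31*t^2 - 16.26*t + 5.19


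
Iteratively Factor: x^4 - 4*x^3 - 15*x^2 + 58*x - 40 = (x - 1)*(x^3 - 3*x^2 - 18*x + 40) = (x - 2)*(x - 1)*(x^2 - x - 20) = (x - 2)*(x - 1)*(x + 4)*(x - 5)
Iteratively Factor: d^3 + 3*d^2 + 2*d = (d)*(d^2 + 3*d + 2) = d*(d + 2)*(d + 1)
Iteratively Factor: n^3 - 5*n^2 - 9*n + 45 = (n + 3)*(n^2 - 8*n + 15) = (n - 3)*(n + 3)*(n - 5)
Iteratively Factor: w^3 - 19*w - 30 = (w - 5)*(w^2 + 5*w + 6) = (w - 5)*(w + 2)*(w + 3)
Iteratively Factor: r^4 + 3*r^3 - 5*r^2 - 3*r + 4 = (r - 1)*(r^3 + 4*r^2 - r - 4) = (r - 1)*(r + 1)*(r^2 + 3*r - 4) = (r - 1)*(r + 1)*(r + 4)*(r - 1)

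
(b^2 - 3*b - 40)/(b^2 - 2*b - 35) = (b - 8)/(b - 7)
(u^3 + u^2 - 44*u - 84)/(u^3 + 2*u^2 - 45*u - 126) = (u + 2)/(u + 3)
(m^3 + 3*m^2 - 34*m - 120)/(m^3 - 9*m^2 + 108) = (m^2 + 9*m + 20)/(m^2 - 3*m - 18)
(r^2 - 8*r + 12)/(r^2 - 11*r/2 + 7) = 2*(r - 6)/(2*r - 7)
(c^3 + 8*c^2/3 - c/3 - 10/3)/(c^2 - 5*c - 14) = (3*c^2 + 2*c - 5)/(3*(c - 7))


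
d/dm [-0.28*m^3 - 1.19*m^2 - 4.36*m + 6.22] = -0.84*m^2 - 2.38*m - 4.36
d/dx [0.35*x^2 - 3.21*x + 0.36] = 0.7*x - 3.21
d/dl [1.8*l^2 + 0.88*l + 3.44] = 3.6*l + 0.88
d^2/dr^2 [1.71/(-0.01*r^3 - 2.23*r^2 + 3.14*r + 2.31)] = ((0.1026*r + 7.6266)*(0.01*r^3 + 2.23*r^2 - 3.14*r - 2.31) - 1.71*(0.03*r^2 + 4.46*r - 3.14)*(0.06*r^2 + 8.92*r - 6.28))/(0.01*r^3 + 2.23*r^2 - 3.14*r - 2.31)^3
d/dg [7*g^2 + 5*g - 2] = 14*g + 5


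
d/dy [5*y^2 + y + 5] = 10*y + 1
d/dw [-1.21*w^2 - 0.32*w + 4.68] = -2.42*w - 0.32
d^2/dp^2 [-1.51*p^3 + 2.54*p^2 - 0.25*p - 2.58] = 5.08 - 9.06*p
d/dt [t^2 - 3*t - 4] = 2*t - 3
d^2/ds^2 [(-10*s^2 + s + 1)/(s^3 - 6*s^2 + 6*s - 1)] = 2*(-10*s^6 + 3*s^5 + 168*s^4 - 448*s^3 + 312*s^2 - 123*s + 26)/(s^9 - 18*s^8 + 126*s^7 - 435*s^6 + 792*s^5 - 792*s^4 + 435*s^3 - 126*s^2 + 18*s - 1)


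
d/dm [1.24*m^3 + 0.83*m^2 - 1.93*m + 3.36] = 3.72*m^2 + 1.66*m - 1.93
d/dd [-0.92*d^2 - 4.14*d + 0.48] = -1.84*d - 4.14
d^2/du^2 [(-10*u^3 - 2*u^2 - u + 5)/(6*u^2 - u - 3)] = 4*(-119*u^3 + 171*u^2 - 207*u + 40)/(216*u^6 - 108*u^5 - 306*u^4 + 107*u^3 + 153*u^2 - 27*u - 27)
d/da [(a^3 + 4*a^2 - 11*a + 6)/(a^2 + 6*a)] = 1 - 1/a^2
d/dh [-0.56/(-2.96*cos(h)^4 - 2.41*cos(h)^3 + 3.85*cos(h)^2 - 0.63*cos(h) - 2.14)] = (6.6304*cos(h)^3 + 4.0488*cos(h)^2 - 4.312*cos(h) + 0.3528)*sin(h)/(2.96*cos(h)^4 + 2.41*cos(h)^3 - 3.85*cos(h)^2 + 0.63*cos(h) + 2.14)^2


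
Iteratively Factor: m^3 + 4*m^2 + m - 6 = (m + 3)*(m^2 + m - 2) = (m + 2)*(m + 3)*(m - 1)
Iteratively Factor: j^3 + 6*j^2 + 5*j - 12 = (j + 3)*(j^2 + 3*j - 4) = (j - 1)*(j + 3)*(j + 4)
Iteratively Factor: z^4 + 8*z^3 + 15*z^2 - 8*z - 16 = (z + 4)*(z^3 + 4*z^2 - z - 4) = (z - 1)*(z + 4)*(z^2 + 5*z + 4) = (z - 1)*(z + 4)^2*(z + 1)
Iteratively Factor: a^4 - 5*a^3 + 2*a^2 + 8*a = (a - 2)*(a^3 - 3*a^2 - 4*a) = (a - 2)*(a + 1)*(a^2 - 4*a) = (a - 4)*(a - 2)*(a + 1)*(a)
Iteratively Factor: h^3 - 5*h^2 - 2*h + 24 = (h + 2)*(h^2 - 7*h + 12) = (h - 4)*(h + 2)*(h - 3)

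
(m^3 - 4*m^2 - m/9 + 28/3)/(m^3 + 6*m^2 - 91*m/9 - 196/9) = (m - 3)/(m + 7)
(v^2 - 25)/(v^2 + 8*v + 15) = (v - 5)/(v + 3)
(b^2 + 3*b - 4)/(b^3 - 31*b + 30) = (b + 4)/(b^2 + b - 30)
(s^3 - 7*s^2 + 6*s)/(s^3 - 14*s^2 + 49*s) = (s^2 - 7*s + 6)/(s^2 - 14*s + 49)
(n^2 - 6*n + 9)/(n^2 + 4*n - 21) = (n - 3)/(n + 7)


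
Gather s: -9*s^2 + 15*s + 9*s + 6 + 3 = -9*s^2 + 24*s + 9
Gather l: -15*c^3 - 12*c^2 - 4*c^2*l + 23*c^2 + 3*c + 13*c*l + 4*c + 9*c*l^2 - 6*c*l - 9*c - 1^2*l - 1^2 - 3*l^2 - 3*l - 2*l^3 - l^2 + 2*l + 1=-15*c^3 + 11*c^2 - 2*c - 2*l^3 + l^2*(9*c - 4) + l*(-4*c^2 + 7*c - 2)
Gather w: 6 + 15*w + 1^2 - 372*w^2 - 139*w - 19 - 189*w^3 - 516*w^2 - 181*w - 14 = -189*w^3 - 888*w^2 - 305*w - 26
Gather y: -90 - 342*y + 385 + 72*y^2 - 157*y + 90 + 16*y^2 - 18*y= 88*y^2 - 517*y + 385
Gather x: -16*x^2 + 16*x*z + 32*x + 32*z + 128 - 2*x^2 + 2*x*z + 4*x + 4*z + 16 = -18*x^2 + x*(18*z + 36) + 36*z + 144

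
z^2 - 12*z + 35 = (z - 7)*(z - 5)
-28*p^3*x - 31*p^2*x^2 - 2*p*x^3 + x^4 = x*(-7*p + x)*(p + x)*(4*p + x)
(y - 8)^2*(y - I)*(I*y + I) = I*y^4 + y^3 - 15*I*y^3 - 15*y^2 + 48*I*y^2 + 48*y + 64*I*y + 64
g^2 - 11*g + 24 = (g - 8)*(g - 3)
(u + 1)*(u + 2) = u^2 + 3*u + 2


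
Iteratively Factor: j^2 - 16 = (j - 4)*(j + 4)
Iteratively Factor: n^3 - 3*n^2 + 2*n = (n - 2)*(n^2 - n) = n*(n - 2)*(n - 1)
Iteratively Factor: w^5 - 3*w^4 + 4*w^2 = (w - 2)*(w^4 - w^3 - 2*w^2) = w*(w - 2)*(w^3 - w^2 - 2*w) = w*(w - 2)*(w + 1)*(w^2 - 2*w) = w*(w - 2)^2*(w + 1)*(w)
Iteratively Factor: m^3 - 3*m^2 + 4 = (m - 2)*(m^2 - m - 2) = (m - 2)*(m + 1)*(m - 2)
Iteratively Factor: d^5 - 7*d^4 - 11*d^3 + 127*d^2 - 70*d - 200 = (d + 4)*(d^4 - 11*d^3 + 33*d^2 - 5*d - 50) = (d - 5)*(d + 4)*(d^3 - 6*d^2 + 3*d + 10) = (d - 5)*(d - 2)*(d + 4)*(d^2 - 4*d - 5) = (d - 5)*(d - 2)*(d + 1)*(d + 4)*(d - 5)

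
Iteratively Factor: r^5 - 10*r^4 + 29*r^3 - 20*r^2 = (r)*(r^4 - 10*r^3 + 29*r^2 - 20*r) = r*(r - 5)*(r^3 - 5*r^2 + 4*r) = r^2*(r - 5)*(r^2 - 5*r + 4) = r^2*(r - 5)*(r - 4)*(r - 1)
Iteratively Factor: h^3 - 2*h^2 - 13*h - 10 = (h - 5)*(h^2 + 3*h + 2) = (h - 5)*(h + 2)*(h + 1)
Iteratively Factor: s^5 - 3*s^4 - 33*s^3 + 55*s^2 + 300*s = (s + 4)*(s^4 - 7*s^3 - 5*s^2 + 75*s) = (s - 5)*(s + 4)*(s^3 - 2*s^2 - 15*s) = (s - 5)^2*(s + 4)*(s^2 + 3*s) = (s - 5)^2*(s + 3)*(s + 4)*(s)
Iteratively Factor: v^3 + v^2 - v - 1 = (v + 1)*(v^2 - 1) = (v - 1)*(v + 1)*(v + 1)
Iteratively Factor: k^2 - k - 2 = (k + 1)*(k - 2)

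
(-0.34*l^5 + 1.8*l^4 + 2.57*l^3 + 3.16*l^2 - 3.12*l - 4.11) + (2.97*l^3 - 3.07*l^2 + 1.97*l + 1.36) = -0.34*l^5 + 1.8*l^4 + 5.54*l^3 + 0.0900000000000003*l^2 - 1.15*l - 2.75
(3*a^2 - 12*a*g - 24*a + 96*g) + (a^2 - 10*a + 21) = 4*a^2 - 12*a*g - 34*a + 96*g + 21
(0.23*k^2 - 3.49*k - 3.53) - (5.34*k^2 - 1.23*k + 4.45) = -5.11*k^2 - 2.26*k - 7.98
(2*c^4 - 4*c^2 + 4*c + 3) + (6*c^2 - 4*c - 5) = 2*c^4 + 2*c^2 - 2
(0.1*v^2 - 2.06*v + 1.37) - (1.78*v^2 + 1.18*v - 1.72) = -1.68*v^2 - 3.24*v + 3.09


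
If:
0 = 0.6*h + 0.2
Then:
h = -0.33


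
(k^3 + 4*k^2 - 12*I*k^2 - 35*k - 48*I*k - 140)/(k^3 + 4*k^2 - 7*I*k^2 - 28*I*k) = (k - 5*I)/k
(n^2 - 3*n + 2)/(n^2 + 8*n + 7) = (n^2 - 3*n + 2)/(n^2 + 8*n + 7)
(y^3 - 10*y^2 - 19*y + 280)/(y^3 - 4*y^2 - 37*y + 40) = (y - 7)/(y - 1)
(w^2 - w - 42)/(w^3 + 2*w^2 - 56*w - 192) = (w - 7)/(w^2 - 4*w - 32)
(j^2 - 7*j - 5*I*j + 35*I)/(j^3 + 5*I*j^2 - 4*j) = (j^2 - 7*j - 5*I*j + 35*I)/(j*(j^2 + 5*I*j - 4))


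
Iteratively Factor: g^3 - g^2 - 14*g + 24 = (g - 2)*(g^2 + g - 12) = (g - 3)*(g - 2)*(g + 4)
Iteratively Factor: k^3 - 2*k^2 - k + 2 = (k - 1)*(k^2 - k - 2) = (k - 2)*(k - 1)*(k + 1)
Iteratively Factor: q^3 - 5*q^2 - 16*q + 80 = (q - 4)*(q^2 - q - 20) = (q - 5)*(q - 4)*(q + 4)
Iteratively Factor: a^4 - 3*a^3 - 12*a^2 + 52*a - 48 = (a - 2)*(a^3 - a^2 - 14*a + 24) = (a - 2)*(a + 4)*(a^2 - 5*a + 6) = (a - 3)*(a - 2)*(a + 4)*(a - 2)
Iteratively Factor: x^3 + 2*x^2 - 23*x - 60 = (x + 4)*(x^2 - 2*x - 15) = (x + 3)*(x + 4)*(x - 5)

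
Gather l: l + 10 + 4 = l + 14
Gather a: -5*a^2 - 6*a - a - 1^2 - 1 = -5*a^2 - 7*a - 2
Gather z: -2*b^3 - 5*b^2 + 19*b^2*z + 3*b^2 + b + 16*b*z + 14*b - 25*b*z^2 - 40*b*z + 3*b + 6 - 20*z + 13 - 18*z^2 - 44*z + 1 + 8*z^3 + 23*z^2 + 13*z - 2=-2*b^3 - 2*b^2 + 18*b + 8*z^3 + z^2*(5 - 25*b) + z*(19*b^2 - 24*b - 51) + 18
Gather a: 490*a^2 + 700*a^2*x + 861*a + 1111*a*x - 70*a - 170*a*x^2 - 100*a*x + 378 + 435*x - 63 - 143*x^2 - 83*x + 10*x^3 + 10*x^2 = a^2*(700*x + 490) + a*(-170*x^2 + 1011*x + 791) + 10*x^3 - 133*x^2 + 352*x + 315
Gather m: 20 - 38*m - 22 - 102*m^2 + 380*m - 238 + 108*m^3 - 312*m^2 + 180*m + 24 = 108*m^3 - 414*m^2 + 522*m - 216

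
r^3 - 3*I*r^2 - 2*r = r*(r - 2*I)*(r - I)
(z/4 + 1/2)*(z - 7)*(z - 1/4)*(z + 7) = z^4/4 + 7*z^3/16 - 99*z^2/8 - 343*z/16 + 49/8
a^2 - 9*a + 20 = (a - 5)*(a - 4)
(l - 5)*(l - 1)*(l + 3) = l^3 - 3*l^2 - 13*l + 15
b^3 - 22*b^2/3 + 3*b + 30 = (b - 6)*(b - 3)*(b + 5/3)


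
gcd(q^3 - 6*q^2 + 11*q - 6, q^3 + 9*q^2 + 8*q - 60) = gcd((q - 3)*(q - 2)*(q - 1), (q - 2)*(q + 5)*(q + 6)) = q - 2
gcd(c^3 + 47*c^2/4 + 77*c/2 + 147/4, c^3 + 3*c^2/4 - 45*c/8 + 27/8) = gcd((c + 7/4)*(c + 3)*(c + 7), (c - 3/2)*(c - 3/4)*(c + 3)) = c + 3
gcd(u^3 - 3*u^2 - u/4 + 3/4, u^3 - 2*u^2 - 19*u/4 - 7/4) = u + 1/2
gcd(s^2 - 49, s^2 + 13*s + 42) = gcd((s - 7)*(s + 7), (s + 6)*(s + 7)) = s + 7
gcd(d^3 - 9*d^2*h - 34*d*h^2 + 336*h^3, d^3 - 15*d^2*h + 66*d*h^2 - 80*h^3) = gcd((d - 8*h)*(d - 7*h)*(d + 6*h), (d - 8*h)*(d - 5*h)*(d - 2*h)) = d - 8*h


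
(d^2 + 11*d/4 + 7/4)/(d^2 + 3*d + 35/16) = 4*(d + 1)/(4*d + 5)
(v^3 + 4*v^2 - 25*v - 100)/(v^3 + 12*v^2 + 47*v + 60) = (v - 5)/(v + 3)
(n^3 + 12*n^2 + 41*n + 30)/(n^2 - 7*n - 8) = (n^2 + 11*n + 30)/(n - 8)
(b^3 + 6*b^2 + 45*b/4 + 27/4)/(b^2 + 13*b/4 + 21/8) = 2*(2*b^2 + 9*b + 9)/(4*b + 7)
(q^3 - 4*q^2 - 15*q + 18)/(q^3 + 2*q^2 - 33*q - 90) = (q - 1)/(q + 5)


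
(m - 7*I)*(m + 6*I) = m^2 - I*m + 42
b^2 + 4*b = b*(b + 4)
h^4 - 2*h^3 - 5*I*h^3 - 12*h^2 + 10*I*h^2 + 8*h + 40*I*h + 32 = (h - 4)*(h + 2)*(h - 4*I)*(h - I)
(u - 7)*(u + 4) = u^2 - 3*u - 28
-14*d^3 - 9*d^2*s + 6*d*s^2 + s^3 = (-2*d + s)*(d + s)*(7*d + s)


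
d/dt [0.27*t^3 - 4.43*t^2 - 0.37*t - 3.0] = 0.81*t^2 - 8.86*t - 0.37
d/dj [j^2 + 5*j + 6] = 2*j + 5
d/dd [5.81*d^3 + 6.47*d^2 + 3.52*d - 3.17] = 17.43*d^2 + 12.94*d + 3.52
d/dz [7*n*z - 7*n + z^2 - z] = 7*n + 2*z - 1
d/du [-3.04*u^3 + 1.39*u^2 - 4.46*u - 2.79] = -9.12*u^2 + 2.78*u - 4.46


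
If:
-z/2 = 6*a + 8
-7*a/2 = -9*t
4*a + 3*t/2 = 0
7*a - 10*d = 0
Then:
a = 0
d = 0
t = 0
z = -16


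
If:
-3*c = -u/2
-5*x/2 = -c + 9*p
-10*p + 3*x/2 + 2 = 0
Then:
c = 77*x/20 + 9/5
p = 3*x/20 + 1/5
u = 231*x/10 + 54/5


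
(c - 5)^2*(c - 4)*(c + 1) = c^4 - 13*c^3 + 51*c^2 - 35*c - 100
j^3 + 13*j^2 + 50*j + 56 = (j + 2)*(j + 4)*(j + 7)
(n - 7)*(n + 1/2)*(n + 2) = n^3 - 9*n^2/2 - 33*n/2 - 7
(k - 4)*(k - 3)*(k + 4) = k^3 - 3*k^2 - 16*k + 48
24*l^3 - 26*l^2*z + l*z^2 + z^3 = (-4*l + z)*(-l + z)*(6*l + z)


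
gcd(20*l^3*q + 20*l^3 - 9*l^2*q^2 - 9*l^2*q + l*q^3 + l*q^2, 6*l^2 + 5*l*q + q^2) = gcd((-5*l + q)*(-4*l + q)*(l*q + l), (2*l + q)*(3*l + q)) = 1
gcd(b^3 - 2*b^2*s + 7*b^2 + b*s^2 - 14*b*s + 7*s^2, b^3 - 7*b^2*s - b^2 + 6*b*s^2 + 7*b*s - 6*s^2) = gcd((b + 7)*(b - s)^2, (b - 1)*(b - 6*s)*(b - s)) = -b + s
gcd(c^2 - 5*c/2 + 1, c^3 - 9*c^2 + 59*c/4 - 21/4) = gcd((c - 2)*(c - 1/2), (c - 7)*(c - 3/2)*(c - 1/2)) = c - 1/2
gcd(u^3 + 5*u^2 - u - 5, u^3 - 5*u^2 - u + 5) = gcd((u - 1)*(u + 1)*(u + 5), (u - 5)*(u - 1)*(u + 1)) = u^2 - 1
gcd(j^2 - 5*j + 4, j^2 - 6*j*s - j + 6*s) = j - 1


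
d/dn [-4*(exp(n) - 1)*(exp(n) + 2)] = (-8*exp(n) - 4)*exp(n)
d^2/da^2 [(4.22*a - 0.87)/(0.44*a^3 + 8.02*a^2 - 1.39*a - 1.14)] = (4.901952*a^5 + 87.328032*a^4 + 498.905184*a^3 - 307.158912*a^2 + 287.06886*a - 32.64435)/(0.085184*a^9 + 4.658016*a^8 + 84.095616*a^7 + 485.757304*a^6 - 289.802688*a^5 - 169.306098*a^4 + 75.280805*a^3 + 24.660594*a^2 - 5.419332*a - 1.481544)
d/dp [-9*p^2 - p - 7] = -18*p - 1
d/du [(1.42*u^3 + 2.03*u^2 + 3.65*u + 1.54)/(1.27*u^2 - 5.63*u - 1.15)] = (1.8034*u^4 - 15.9892*u^3 - 20.9634*u^2 - 8.5806*u + 4.4727)/(1.6129*u^4 - 14.3002*u^3 + 28.7759*u^2 + 12.949*u + 1.3225)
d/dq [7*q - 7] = 7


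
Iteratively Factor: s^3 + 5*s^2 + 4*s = (s)*(s^2 + 5*s + 4) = s*(s + 4)*(s + 1)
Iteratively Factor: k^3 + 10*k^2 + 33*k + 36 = (k + 3)*(k^2 + 7*k + 12) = (k + 3)^2*(k + 4)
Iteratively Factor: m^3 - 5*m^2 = (m - 5)*(m^2) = m*(m - 5)*(m)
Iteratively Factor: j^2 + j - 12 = (j - 3)*(j + 4)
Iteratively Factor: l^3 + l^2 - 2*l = (l - 1)*(l^2 + 2*l) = (l - 1)*(l + 2)*(l)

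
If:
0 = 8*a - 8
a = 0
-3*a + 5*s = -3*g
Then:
No Solution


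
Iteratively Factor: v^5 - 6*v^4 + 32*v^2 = (v + 2)*(v^4 - 8*v^3 + 16*v^2) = (v - 4)*(v + 2)*(v^3 - 4*v^2) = v*(v - 4)*(v + 2)*(v^2 - 4*v) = v^2*(v - 4)*(v + 2)*(v - 4)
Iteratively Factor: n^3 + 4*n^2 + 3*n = (n)*(n^2 + 4*n + 3) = n*(n + 3)*(n + 1)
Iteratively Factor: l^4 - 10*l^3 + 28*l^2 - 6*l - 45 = (l + 1)*(l^3 - 11*l^2 + 39*l - 45) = (l - 5)*(l + 1)*(l^2 - 6*l + 9) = (l - 5)*(l - 3)*(l + 1)*(l - 3)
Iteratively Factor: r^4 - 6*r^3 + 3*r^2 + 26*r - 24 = (r - 1)*(r^3 - 5*r^2 - 2*r + 24) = (r - 3)*(r - 1)*(r^2 - 2*r - 8) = (r - 4)*(r - 3)*(r - 1)*(r + 2)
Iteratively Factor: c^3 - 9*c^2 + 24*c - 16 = (c - 4)*(c^2 - 5*c + 4) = (c - 4)*(c - 1)*(c - 4)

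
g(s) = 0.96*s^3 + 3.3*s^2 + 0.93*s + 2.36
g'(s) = 2.88*s^2 + 6.6*s + 0.93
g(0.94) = 6.95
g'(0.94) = 9.68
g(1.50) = 14.42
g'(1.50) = 17.31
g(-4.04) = -10.84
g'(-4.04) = 21.27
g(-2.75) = 4.79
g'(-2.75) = 4.56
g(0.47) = 3.63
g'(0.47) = 4.67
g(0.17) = 2.62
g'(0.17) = 2.14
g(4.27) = 141.24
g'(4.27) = 81.62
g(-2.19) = 6.07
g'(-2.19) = 0.29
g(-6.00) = -91.78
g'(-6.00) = 65.01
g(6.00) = 334.10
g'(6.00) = 144.21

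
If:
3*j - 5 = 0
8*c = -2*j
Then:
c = -5/12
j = 5/3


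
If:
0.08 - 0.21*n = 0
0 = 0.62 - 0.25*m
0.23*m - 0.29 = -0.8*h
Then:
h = -0.35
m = 2.48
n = 0.38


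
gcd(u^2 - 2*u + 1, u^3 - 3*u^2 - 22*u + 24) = u - 1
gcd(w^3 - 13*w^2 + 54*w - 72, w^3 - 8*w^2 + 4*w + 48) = w^2 - 10*w + 24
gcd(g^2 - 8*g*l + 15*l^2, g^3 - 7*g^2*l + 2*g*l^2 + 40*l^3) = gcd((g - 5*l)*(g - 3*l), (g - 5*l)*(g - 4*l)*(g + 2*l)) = g - 5*l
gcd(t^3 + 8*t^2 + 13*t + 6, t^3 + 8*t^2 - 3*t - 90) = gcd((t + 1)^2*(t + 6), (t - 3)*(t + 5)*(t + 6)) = t + 6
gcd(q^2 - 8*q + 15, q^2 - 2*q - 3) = q - 3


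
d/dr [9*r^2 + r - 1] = 18*r + 1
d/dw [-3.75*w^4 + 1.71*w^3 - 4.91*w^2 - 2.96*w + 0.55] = -15.0*w^3 + 5.13*w^2 - 9.82*w - 2.96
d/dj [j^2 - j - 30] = 2*j - 1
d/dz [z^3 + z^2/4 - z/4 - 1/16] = 3*z^2 + z/2 - 1/4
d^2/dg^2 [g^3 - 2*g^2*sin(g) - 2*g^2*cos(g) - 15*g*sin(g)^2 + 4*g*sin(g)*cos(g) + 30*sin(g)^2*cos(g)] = 2*sqrt(2)*g^2*sin(g + pi/4) - 8*g*sin(2*g) - 30*g*cos(2*g) - 8*sqrt(2)*g*cos(g + pi/4) + 6*g - 4*sin(g) - 30*sin(2*g) - 23*cos(g)/2 + 8*cos(2*g) + 135*cos(3*g)/2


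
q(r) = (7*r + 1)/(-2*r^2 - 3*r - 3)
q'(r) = (4*r + 3)*(7*r + 1)/(-2*r^2 - 3*r - 3)^2 + 7/(-2*r^2 - 3*r - 3)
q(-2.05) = 2.54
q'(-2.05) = 1.18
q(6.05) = -0.46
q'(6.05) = 0.06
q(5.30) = -0.51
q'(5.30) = 0.07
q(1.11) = -1.00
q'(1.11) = 0.05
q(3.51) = -0.67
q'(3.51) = 0.12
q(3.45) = -0.68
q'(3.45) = 0.12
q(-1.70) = 2.96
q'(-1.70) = 1.16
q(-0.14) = -0.01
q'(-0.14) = -2.67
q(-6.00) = 0.72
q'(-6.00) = 0.14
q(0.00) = -0.33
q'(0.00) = -2.00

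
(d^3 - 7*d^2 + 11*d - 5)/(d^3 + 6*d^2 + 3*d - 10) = (d^2 - 6*d + 5)/(d^2 + 7*d + 10)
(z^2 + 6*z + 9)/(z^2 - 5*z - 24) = (z + 3)/(z - 8)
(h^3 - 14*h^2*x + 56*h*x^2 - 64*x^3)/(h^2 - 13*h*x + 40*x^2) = (-h^2 + 6*h*x - 8*x^2)/(-h + 5*x)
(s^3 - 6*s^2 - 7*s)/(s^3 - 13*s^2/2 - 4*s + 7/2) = 2*s/(2*s - 1)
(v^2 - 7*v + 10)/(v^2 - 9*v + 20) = (v - 2)/(v - 4)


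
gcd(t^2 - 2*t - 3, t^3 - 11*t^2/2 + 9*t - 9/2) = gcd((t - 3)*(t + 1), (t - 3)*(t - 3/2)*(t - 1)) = t - 3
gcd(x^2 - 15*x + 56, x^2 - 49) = x - 7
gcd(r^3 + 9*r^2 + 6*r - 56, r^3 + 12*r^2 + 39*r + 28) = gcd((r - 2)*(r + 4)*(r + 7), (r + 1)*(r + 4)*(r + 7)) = r^2 + 11*r + 28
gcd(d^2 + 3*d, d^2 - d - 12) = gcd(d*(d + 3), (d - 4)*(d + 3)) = d + 3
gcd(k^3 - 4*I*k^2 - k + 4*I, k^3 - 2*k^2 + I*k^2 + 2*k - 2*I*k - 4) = 1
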